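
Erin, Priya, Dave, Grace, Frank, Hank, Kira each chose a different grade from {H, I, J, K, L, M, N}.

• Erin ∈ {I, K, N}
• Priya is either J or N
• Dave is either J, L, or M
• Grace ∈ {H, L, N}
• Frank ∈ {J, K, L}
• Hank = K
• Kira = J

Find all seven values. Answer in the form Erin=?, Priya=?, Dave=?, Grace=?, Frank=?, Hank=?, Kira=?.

Erin=I, Priya=N, Dave=M, Grace=H, Frank=L, Hank=K, Kira=J

Hank's domain is down to {K}, so Hank = K. Strike K from Erin, Frank.
Kira must be J (only option left). Strike J from Priya, Dave, Frank.
Priya's domain is down to {N}, so Priya = N. Eliminate N elsewhere: Erin, Grace.
Frank has just one choice, so Frank = L. Strike L from Dave, Grace.
Erin's domain is down to {I}, so Erin = I.
Dave has just one choice, so Dave = M.
That leaves Grace = H.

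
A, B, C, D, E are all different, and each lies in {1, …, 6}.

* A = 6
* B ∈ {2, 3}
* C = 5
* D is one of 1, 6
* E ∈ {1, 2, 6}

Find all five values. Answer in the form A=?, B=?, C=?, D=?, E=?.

A's domain is down to {6}, so A = 6. Eliminate 6 elsewhere: D, E.
That leaves C = 5.
D must be 1 (only option left). So E can't be 1.
E's domain is down to {2}, so E = 2. So B can't be 2.
B's domain is down to {3}, so B = 3.

A=6, B=3, C=5, D=1, E=2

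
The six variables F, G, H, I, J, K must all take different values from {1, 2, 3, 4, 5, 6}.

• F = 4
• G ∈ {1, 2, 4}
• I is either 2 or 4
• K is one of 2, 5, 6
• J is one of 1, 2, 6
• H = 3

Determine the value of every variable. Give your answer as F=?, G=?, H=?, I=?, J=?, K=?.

F has just one choice, so F = 4. Remove 4 from G, I.
That leaves H = 3.
I must be 2 (only option left). Strike 2 from G, J, K.
G must be 1 (only option left). So J can't be 1.
J must be 6 (only option left). So K can't be 6.
K must be 5 (only option left).

F=4, G=1, H=3, I=2, J=6, K=5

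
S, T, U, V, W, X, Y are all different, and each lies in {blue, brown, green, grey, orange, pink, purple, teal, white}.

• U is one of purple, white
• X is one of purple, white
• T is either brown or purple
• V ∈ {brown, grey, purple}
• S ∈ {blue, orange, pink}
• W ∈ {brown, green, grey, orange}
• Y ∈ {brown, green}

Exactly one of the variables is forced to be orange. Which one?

W

The 2 variables U and X are confined to {purple, white}, which locks those values in; drop them from T, V.
That leaves T = brown. Remove brown from V, W, Y.
V has just one choice, so V = grey. Strike grey from W.
Y's domain is down to {green}, so Y = green. So W can't be green.
So orange goes to W.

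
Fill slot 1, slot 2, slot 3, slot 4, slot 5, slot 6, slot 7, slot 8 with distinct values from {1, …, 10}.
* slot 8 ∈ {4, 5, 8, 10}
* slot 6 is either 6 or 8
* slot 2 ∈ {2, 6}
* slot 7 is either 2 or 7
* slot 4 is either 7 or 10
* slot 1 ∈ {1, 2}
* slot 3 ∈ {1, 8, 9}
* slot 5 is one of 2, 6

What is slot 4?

10

slot 2 and slot 5 share exactly the 2 values {2, 6}; by pigeonhole those values go to them, so strike 2, 6 from slot 1, slot 6, slot 7.
slot 1 must be 1 (only option left). Eliminate 1 elsewhere: slot 3.
slot 6 has just one choice, so slot 6 = 8. Strike 8 from slot 3, slot 8.
slot 7 has just one choice, so slot 7 = 7. Eliminate 7 elsewhere: slot 4.
So slot 4 = 10.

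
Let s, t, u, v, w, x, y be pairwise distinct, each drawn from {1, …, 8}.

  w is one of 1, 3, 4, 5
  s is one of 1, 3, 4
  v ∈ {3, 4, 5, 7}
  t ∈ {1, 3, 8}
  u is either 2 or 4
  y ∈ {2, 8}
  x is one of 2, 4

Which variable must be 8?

The 7 variables together cover exactly {1, 2, 3, 4, 5, 7, 8} — 7 values for 7 variables — and 7 appears only in v's list, so v = 7.
The 6 still-open variables together cover exactly {1, 2, 3, 4, 5, 8} — 6 values for 6 variables — and 5 appears only in w's list, so w = 5.
The 2 variables u and x are confined to {2, 4}, which locks those values in; drop them from s, y.
So 8 goes to y.

y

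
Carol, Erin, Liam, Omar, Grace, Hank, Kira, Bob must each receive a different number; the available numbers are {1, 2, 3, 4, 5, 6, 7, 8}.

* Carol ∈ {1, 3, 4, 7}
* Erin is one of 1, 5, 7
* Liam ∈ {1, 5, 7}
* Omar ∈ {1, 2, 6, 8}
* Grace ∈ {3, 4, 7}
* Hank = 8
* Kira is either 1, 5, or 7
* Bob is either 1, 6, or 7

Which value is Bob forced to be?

6

Hank's domain is down to {8}, so Hank = 8. So Omar can't be 8.
The 7 still-open variables together cover exactly {1, 2, 3, 4, 5, 6, 7} — 7 values for 7 variables — and 2 appears only in Omar's list, so Omar = 2.
Among the 6 still-open variables, 6 fits only Bob (and all 6 values in {1, 3, 4, 5, 6, 7} must be used), so Bob = 6.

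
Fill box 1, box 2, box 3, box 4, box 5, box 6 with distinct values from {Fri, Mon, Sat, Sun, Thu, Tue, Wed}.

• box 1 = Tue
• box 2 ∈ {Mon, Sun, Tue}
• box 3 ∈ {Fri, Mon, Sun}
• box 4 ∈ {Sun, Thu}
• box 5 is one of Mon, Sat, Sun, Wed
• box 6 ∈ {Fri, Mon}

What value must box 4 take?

box 1 has just one choice, so box 1 = Tue. Eliminate Tue elsewhere: box 2.
box 2, box 3, box 6 share exactly the 3 values {Fri, Mon, Sun}; by pigeonhole those values go to them, so strike Fri, Mon, Sun from box 4, box 5.
So box 4 = Thu.

Thu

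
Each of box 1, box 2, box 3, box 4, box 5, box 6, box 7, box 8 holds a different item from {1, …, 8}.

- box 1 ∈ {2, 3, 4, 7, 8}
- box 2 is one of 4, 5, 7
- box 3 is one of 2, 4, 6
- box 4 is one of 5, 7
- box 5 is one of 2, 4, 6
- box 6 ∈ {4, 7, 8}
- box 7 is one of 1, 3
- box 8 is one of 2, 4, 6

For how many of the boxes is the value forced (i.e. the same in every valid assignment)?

3

Among the 8 variables, 1 fits only box 7 (and all 8 values in {1, 2, 3, 4, 5, 6, 7, 8} must be used), so box 7 = 1.
The 7 still-open variables draw from only 7 values {2, 3, 4, 5, 6, 7, 8}, so each is used; only box 1 can be 3, hence box 1 = 3.
Among the 6 still-open variables, 8 fits only box 6 (and all 6 values in {2, 4, 5, 6, 7, 8} must be used), so box 6 = 8.
box 3, box 5, box 8 between them cover only {2, 4, 6} — a naked triple. Remove those values from box 2.
Determined: box 1=3, box 6=8, box 7=1. The other boxes each still have more than one consistent value. That makes 3.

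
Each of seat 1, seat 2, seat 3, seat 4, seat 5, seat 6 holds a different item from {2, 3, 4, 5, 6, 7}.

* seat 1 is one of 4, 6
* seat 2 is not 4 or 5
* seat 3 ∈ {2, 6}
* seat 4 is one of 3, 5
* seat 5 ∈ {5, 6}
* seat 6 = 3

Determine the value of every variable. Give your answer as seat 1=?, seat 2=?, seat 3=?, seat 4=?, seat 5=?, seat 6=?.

seat 6 has just one choice, so seat 6 = 3. Remove 3 from seat 2, seat 4.
seat 4 must be 5 (only option left). Remove 5 from seat 5.
That leaves seat 5 = 6. Remove 6 from seat 1, seat 2, seat 3.
seat 1's domain is down to {4}, so seat 1 = 4.
seat 3 has just one choice, so seat 3 = 2. Eliminate 2 elsewhere: seat 2.
seat 2's domain is down to {7}, so seat 2 = 7.

seat 1=4, seat 2=7, seat 3=2, seat 4=5, seat 5=6, seat 6=3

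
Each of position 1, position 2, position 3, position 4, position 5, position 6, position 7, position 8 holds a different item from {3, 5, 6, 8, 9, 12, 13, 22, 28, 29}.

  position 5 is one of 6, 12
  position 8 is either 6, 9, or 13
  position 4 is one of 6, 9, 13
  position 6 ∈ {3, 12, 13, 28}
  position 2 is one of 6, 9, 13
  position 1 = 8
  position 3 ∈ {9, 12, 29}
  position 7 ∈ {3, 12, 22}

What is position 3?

position 1 has just one choice, so position 1 = 8.
The 3 variables position 2, position 4, position 8 are confined to {6, 9, 13}, which locks those values in; drop them from position 3, position 5, position 6.
position 5 has just one choice, so position 5 = 12. So position 3, position 6, position 7 can't be 12.
So position 3 = 29.

29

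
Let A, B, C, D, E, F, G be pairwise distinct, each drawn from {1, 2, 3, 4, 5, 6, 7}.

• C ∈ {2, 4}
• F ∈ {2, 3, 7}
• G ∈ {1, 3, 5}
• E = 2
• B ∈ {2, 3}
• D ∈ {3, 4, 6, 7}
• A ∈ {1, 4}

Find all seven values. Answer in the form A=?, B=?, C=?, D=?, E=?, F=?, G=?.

A=1, B=3, C=4, D=6, E=2, F=7, G=5

E's domain is down to {2}, so E = 2. Strike 2 from B, C, F.
B must be 3 (only option left). Strike 3 from D, F, G.
C must be 4 (only option left). Eliminate 4 elsewhere: A, D.
F must be 7 (only option left). Strike 7 from D.
A's domain is down to {1}, so A = 1. Eliminate 1 elsewhere: G.
D has just one choice, so D = 6.
G has just one choice, so G = 5.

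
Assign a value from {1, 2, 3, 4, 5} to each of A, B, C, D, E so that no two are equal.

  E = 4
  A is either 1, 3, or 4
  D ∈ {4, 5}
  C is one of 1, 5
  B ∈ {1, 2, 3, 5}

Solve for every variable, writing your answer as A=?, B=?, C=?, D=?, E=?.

A=3, B=2, C=1, D=5, E=4

E must be 4 (only option left). Strike 4 from A, D.
D has just one choice, so D = 5. Remove 5 from B, C.
That leaves C = 1. Remove 1 from A, B.
That leaves A = 3. Remove 3 from B.
B's domain is down to {2}, so B = 2.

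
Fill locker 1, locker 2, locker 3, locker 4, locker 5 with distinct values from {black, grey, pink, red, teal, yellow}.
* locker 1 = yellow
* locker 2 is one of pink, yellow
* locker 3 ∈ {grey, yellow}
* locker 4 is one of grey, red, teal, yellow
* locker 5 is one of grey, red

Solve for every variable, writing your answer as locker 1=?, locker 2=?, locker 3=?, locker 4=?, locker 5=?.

locker 1's domain is down to {yellow}, so locker 1 = yellow. Strike yellow from locker 2, locker 3, locker 4.
locker 2 must be pink (only option left).
locker 3 has just one choice, so locker 3 = grey. So locker 4, locker 5 can't be grey.
locker 5 must be red (only option left). Eliminate red elsewhere: locker 4.
locker 4 must be teal (only option left).

locker 1=yellow, locker 2=pink, locker 3=grey, locker 4=teal, locker 5=red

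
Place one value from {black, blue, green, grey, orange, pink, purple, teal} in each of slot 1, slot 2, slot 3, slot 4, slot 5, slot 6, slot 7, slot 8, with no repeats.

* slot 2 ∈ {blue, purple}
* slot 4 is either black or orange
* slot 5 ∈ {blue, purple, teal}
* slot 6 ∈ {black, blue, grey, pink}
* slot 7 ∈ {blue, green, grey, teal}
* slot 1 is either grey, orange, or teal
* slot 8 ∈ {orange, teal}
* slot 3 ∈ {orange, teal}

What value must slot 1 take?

grey

Among the 8 variables, green fits only slot 7 (and all 8 values in {black, blue, green, grey, orange, pink, purple, teal} must be used), so slot 7 = green.
The 7 still-open variables together cover exactly {black, blue, grey, orange, pink, purple, teal} — 7 values for 7 variables — and pink appears only in slot 6's list, so slot 6 = pink.
Among the 6 still-open variables, black fits only slot 4 (and all 6 values in {black, blue, grey, orange, purple, teal} must be used), so slot 4 = black.
Among the 5 still-open variables, grey fits only slot 1 (and all 5 values in {blue, grey, orange, purple, teal} must be used), so slot 1 = grey.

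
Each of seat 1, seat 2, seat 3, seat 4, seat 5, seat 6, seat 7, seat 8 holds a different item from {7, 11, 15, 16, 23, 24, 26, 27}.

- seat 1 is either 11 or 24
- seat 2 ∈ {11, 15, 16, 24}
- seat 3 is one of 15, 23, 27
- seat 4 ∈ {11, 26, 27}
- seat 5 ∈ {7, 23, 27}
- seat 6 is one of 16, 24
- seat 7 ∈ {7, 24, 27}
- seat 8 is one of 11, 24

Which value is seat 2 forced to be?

The 8 variables draw from only 8 values {7, 11, 15, 16, 23, 24, 26, 27}, so each is used; only seat 4 can be 26, hence seat 4 = 26.
seat 1 and seat 8 share exactly the 2 values {11, 24}; by pigeonhole those values go to them, so strike 11, 24 from seat 2, seat 6, seat 7.
seat 6's domain is down to {16}, so seat 6 = 16. Strike 16 from seat 2.
So seat 2 = 15.

15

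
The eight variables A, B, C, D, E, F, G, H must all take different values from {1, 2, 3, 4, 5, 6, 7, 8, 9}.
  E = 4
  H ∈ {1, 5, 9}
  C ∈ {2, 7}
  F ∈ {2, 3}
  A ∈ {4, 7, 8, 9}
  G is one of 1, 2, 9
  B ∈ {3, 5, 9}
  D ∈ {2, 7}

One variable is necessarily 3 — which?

F

E's domain is down to {4}, so E = 4. Eliminate 4 elsewhere: A.
Among the 7 still-open variables, 8 fits only A (and all 7 values in {1, 2, 3, 5, 7, 8, 9} must be used), so A = 8.
C and D share exactly the 2 values {2, 7}; by pigeonhole those values go to them, so strike 2, 7 from F, G.
So 3 goes to F.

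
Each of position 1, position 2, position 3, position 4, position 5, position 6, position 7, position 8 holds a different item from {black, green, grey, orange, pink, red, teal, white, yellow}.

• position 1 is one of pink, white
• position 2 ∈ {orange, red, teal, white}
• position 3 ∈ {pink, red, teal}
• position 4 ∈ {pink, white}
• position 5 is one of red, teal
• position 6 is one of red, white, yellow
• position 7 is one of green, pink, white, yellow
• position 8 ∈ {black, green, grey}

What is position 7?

position 1 and position 4 share exactly the 2 values {pink, white}; by pigeonhole those values go to them, so strike pink, white from position 2, position 3, position 6, position 7.
The 2 variables position 3 and position 5 are confined to {red, teal}, which locks those values in; drop them from position 2, position 6.
position 2 must be orange (only option left).
position 6 must be yellow (only option left). Strike yellow from position 7.
So position 7 = green.

green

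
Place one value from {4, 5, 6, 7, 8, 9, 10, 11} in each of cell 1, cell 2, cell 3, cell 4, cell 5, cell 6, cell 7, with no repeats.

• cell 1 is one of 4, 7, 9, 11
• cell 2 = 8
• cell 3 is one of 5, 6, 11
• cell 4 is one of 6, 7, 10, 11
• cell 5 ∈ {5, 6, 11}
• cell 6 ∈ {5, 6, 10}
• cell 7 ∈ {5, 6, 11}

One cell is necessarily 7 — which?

cell 2 has just one choice, so cell 2 = 8.
The 3 variables cell 3, cell 5, cell 7 are confined to {5, 6, 11}, which locks those values in; drop them from cell 1, cell 4, cell 6.
cell 6 has just one choice, so cell 6 = 10. Remove 10 from cell 4.
So 7 goes to cell 4.

cell 4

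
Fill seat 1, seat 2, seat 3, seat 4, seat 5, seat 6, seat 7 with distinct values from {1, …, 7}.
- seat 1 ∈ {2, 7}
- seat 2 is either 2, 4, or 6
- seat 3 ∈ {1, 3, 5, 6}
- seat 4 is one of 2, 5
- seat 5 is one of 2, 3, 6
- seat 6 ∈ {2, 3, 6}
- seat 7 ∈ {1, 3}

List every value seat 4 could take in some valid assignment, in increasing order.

2, 5

The 7 variables together cover exactly {1, 2, 3, 4, 5, 6, 7} — 7 values for 7 variables — and 4 appears only in seat 2's list, so seat 2 = 4.
The 6 still-open variables together cover exactly {1, 2, 3, 5, 6, 7} — 6 values for 6 variables — and 7 appears only in seat 1's list, so seat 1 = 7.
No further eliminations apply; seat 4 can still be any of 2, 5.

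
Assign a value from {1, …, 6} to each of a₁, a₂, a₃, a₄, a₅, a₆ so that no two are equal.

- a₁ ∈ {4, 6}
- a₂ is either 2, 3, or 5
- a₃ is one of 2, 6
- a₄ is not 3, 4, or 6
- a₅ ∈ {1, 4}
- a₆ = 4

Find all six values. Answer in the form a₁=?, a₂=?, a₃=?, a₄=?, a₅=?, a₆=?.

a₁=6, a₂=3, a₃=2, a₄=5, a₅=1, a₆=4

a₆ has just one choice, so a₆ = 4. Remove 4 from a₁, a₅.
a₁ has just one choice, so a₁ = 6. So a₃ can't be 6.
a₃'s domain is down to {2}, so a₃ = 2. Remove 2 from a₂, a₄.
a₅ must be 1 (only option left). Remove 1 from a₄.
That leaves a₄ = 5. Eliminate 5 elsewhere: a₂.
a₂'s domain is down to {3}, so a₂ = 3.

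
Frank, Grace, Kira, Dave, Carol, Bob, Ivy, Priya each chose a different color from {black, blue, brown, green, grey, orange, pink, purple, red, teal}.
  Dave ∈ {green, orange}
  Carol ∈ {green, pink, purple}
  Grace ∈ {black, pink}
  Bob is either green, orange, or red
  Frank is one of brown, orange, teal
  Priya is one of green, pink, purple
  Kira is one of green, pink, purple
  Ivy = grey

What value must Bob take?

red

Ivy has just one choice, so Ivy = grey.
Kira, Carol, Priya between them cover only {green, pink, purple} — a naked triple. Remove those values from Grace, Dave, Bob.
Grace must be black (only option left).
That leaves Dave = orange. Eliminate orange elsewhere: Frank, Bob.
So Bob = red.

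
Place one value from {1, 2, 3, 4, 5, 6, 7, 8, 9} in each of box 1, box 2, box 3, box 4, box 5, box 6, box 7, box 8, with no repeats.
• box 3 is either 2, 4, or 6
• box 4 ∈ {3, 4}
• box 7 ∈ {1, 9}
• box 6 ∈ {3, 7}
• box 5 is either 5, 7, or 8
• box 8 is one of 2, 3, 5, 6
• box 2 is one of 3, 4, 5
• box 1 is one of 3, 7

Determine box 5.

8

box 1 and box 6 between them cover only {3, 7} — a naked pair. Remove those values from box 2, box 4, box 5, box 8.
That leaves box 4 = 4. Eliminate 4 elsewhere: box 2, box 3.
box 2 has just one choice, so box 2 = 5. Eliminate 5 elsewhere: box 5, box 8.
So box 5 = 8.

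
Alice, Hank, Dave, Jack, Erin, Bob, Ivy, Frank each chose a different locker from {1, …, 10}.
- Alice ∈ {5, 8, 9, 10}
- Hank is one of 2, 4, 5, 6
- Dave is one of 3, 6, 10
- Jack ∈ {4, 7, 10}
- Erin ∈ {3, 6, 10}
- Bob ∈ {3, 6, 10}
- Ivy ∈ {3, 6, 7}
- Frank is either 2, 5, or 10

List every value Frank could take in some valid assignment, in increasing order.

2, 5

The 3 variables Dave, Erin, Bob are confined to {3, 6, 10}, which locks those values in; drop them from Alice, Hank, Jack, Ivy, Frank.
Ivy's domain is down to {7}, so Ivy = 7. Strike 7 from Jack.
Jack has just one choice, so Jack = 4. Eliminate 4 elsewhere: Hank.
Hank and Frank share exactly the 2 values {2, 5}; by pigeonhole those values go to them, so strike 2, 5 from Alice.
No further eliminations apply; Frank can still be any of 2, 5.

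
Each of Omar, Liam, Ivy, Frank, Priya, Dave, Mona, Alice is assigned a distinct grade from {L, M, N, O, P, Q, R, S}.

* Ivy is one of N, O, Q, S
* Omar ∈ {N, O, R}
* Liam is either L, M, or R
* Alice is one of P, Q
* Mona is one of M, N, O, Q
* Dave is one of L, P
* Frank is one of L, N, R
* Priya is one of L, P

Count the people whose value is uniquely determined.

Among the 8 variables, S fits only Ivy (and all 8 values in {L, M, N, O, P, Q, R, S} must be used), so Ivy = S.
Priya and Dave between them cover only {L, P} — a naked pair. Remove those values from Liam, Frank, Alice.
Alice has just one choice, so Alice = Q. Eliminate Q elsewhere: Mona.
Determined: Ivy=S, Alice=Q. The other people each still have more than one consistent value. That makes 2.

2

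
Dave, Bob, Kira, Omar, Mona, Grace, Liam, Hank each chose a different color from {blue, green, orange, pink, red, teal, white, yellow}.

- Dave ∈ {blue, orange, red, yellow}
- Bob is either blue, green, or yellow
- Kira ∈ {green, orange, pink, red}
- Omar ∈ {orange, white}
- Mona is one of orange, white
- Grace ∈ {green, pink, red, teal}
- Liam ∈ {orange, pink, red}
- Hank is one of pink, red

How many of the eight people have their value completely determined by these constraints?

2

Among the 8 variables, teal fits only Grace (and all 8 values in {blue, green, orange, pink, red, teal, white, yellow} must be used), so Grace = teal.
Omar and Mona between them cover only {orange, white} — a naked pair. Remove those values from Dave, Kira, Liam.
The 2 variables Liam and Hank are confined to {pink, red}, which locks those values in; drop them from Dave, Kira.
Kira has just one choice, so Kira = green. So Bob can't be green.
Determined: Kira=green, Grace=teal. The other people each still have more than one consistent value. That makes 2.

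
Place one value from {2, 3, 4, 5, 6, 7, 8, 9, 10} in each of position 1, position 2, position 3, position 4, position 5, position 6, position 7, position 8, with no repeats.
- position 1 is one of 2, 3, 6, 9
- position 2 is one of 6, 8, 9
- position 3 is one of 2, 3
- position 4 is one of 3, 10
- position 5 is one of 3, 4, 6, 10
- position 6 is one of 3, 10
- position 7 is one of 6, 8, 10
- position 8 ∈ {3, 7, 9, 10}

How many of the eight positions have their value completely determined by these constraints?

The 8 variables together cover exactly {2, 3, 4, 6, 7, 8, 9, 10} — 8 values for 8 variables — and 4 appears only in position 5's list, so position 5 = 4.
The 7 still-open variables draw from only 7 values {2, 3, 6, 7, 8, 9, 10}, so each is used; only position 8 can be 7, hence position 8 = 7.
The 2 variables position 4 and position 6 are confined to {3, 10}, which locks those values in; drop them from position 1, position 3, position 7.
That leaves position 3 = 2. Remove 2 from position 1.
Determined: position 3=2, position 5=4, position 8=7. The other positions each still have more than one consistent value. That makes 3.

3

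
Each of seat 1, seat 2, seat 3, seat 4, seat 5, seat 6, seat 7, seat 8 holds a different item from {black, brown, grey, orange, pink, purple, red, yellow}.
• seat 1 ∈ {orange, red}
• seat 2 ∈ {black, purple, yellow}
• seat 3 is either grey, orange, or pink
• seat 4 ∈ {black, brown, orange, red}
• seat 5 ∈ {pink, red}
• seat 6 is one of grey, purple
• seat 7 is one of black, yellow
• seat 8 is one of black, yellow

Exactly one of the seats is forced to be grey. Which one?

seat 6

Among the 8 variables, brown fits only seat 4 (and all 8 values in {black, brown, grey, orange, pink, purple, red, yellow} must be used), so seat 4 = brown.
seat 7 and seat 8 between them cover only {black, yellow} — a naked pair. Remove those values from seat 2.
seat 2's domain is down to {purple}, so seat 2 = purple. Eliminate purple elsewhere: seat 6.
So grey goes to seat 6.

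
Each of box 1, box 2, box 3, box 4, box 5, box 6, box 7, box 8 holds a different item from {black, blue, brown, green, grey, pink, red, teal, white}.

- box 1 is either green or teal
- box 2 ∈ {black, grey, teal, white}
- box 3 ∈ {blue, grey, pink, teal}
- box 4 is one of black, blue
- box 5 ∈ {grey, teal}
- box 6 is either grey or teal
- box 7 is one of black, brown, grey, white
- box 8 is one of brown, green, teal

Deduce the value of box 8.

Among the 8 variables, pink fits only box 3 (and all 8 values in {black, blue, brown, green, grey, pink, teal, white} must be used), so box 3 = pink.
The 7 still-open variables together cover exactly {black, blue, brown, green, grey, teal, white} — 7 values for 7 variables — and blue appears only in box 4's list, so box 4 = blue.
box 5 and box 6 share exactly the 2 values {grey, teal}; by pigeonhole those values go to them, so strike grey, teal from box 1, box 2, box 7, box 8.
box 1's domain is down to {green}, so box 1 = green. Strike green from box 8.
So box 8 = brown.

brown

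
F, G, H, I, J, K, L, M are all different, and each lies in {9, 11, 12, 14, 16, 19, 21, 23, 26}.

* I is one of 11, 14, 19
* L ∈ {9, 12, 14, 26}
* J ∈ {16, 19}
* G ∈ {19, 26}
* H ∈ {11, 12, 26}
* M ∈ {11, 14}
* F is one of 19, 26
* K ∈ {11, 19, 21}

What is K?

21

Among the 8 variables, 9 fits only L (and all 8 values in {9, 11, 12, 14, 16, 19, 21, 26} must be used), so L = 9.
The 7 still-open variables draw from only 7 values {11, 12, 14, 16, 19, 21, 26}, so each is used; only H can be 12, hence H = 12.
Among the 6 still-open variables, 16 fits only J (and all 6 values in {11, 14, 16, 19, 21, 26} must be used), so J = 16.
Among the 5 still-open variables, 21 fits only K (and all 5 values in {11, 14, 19, 21, 26} must be used), so K = 21.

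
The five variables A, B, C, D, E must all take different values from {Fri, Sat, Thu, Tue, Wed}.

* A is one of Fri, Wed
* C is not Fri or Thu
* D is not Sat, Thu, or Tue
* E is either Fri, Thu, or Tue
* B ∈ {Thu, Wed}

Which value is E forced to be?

Tue

Among the 5 variables, Sat fits only C (and all 5 values in {Fri, Sat, Thu, Tue, Wed} must be used), so C = Sat.
The 4 still-open variables draw from only 4 values {Fri, Thu, Tue, Wed}, so each is used; only E can be Tue, hence E = Tue.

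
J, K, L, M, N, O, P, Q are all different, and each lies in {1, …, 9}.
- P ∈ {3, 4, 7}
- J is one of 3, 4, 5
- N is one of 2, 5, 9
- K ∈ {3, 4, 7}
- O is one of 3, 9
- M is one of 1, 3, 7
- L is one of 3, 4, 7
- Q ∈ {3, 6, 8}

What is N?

2

The 3 variables K, L, P are confined to {3, 4, 7}, which locks those values in; drop them from J, M, O, Q.
J has just one choice, so J = 5. So N can't be 5.
M must be 1 (only option left).
That leaves O = 9. Strike 9 from N.
So N = 2.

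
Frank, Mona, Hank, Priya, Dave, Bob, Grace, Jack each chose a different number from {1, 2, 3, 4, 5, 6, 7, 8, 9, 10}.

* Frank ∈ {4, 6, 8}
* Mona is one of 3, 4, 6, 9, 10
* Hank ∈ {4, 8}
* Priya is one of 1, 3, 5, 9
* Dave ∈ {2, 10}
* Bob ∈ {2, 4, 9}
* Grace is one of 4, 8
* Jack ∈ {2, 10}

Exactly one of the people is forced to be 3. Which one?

Hank and Grace between them cover only {4, 8} — a naked pair. Remove those values from Frank, Mona, Bob.
Frank's domain is down to {6}, so Frank = 6. Strike 6 from Mona.
Dave and Jack between them cover only {2, 10} — a naked pair. Remove those values from Mona, Bob.
Bob must be 9 (only option left). Strike 9 from Mona, Priya.
So 3 goes to Mona.

Mona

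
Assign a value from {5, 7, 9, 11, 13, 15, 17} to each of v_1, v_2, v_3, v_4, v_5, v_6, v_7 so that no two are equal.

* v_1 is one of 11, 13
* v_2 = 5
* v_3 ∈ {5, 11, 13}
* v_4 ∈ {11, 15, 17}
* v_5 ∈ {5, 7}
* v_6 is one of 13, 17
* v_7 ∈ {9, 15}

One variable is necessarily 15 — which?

v_2 has just one choice, so v_2 = 5. Eliminate 5 elsewhere: v_3, v_5.
That leaves v_5 = 7.
The 5 still-open variables together cover exactly {9, 11, 13, 15, 17} — 5 values for 5 variables — and 9 appears only in v_7's list, so v_7 = 9.
The 4 still-open variables together cover exactly {11, 13, 15, 17} — 4 values for 4 variables — and 15 appears only in v_4's list, so v_4 = 15.

v_4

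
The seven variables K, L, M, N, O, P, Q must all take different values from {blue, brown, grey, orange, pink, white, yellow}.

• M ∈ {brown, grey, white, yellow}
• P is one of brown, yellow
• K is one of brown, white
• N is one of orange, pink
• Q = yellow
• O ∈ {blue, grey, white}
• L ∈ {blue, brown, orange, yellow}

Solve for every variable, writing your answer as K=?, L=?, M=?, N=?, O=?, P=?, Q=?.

K=white, L=orange, M=grey, N=pink, O=blue, P=brown, Q=yellow

Q has just one choice, so Q = yellow. Remove yellow from L, M, P.
That leaves P = brown. So K, L, M can't be brown.
K must be white (only option left). Strike white from M, O.
M must be grey (only option left). Eliminate grey elsewhere: O.
O's domain is down to {blue}, so O = blue. Eliminate blue elsewhere: L.
L's domain is down to {orange}, so L = orange. So N can't be orange.
That leaves N = pink.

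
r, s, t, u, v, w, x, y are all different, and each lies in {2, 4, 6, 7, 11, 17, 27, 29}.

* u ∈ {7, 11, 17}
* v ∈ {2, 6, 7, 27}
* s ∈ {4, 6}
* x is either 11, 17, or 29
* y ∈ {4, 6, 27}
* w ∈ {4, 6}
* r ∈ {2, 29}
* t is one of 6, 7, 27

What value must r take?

s and w between them cover only {4, 6} — a naked pair. Remove those values from t, v, y.
That leaves y = 27. Remove 27 from t, v.
That leaves t = 7. Remove 7 from u, v.
v has just one choice, so v = 2. Strike 2 from r.
So r = 29.

29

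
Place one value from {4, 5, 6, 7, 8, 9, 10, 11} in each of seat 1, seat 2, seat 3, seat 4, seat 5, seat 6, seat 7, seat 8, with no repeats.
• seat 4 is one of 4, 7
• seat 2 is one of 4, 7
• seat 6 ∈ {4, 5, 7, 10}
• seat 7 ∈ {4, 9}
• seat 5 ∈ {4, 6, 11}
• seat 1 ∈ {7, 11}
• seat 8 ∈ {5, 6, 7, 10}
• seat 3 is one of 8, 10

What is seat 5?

6

The 8 variables together cover exactly {4, 5, 6, 7, 8, 9, 10, 11} — 8 values for 8 variables — and 8 appears only in seat 3's list, so seat 3 = 8.
Among the 7 still-open variables, 9 fits only seat 7 (and all 7 values in {4, 5, 6, 7, 9, 10, 11} must be used), so seat 7 = 9.
seat 2 and seat 4 between them cover only {4, 7} — a naked pair. Remove those values from seat 1, seat 5, seat 6, seat 8.
seat 1's domain is down to {11}, so seat 1 = 11. Eliminate 11 elsewhere: seat 5.
So seat 5 = 6.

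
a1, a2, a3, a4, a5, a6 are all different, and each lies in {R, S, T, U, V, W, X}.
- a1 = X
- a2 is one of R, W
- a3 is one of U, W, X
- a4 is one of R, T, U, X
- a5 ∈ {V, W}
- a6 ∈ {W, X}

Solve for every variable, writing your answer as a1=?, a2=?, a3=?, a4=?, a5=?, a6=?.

a1 has just one choice, so a1 = X. Strike X from a3, a4, a6.
a6 has just one choice, so a6 = W. Remove W from a2, a3, a5.
a2 must be R (only option left). Remove R from a4.
That leaves a3 = U. So a4 can't be U.
a4 must be T (only option left).
a5 has just one choice, so a5 = V.

a1=X, a2=R, a3=U, a4=T, a5=V, a6=W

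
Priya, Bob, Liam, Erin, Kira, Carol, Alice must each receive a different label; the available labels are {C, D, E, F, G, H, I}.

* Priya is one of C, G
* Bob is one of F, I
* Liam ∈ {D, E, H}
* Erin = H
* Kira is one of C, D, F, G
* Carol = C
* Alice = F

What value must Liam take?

Erin has just one choice, so Erin = H. Strike H from Liam.
Carol has just one choice, so Carol = C. So Priya, Kira can't be C.
Alice has just one choice, so Alice = F. Strike F from Bob, Kira.
Priya has just one choice, so Priya = G. So Kira can't be G.
That leaves Bob = I.
Kira must be D (only option left). Strike D from Liam.
So Liam = E.

E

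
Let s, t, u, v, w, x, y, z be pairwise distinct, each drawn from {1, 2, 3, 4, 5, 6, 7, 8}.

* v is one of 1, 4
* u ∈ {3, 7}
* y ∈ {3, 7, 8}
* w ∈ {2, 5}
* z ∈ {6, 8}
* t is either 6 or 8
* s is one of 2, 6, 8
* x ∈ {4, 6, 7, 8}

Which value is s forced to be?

2

Among the 8 variables, 1 fits only v (and all 8 values in {1, 2, 3, 4, 5, 6, 7, 8} must be used), so v = 1.
The 7 still-open variables together cover exactly {2, 3, 4, 5, 6, 7, 8} — 7 values for 7 variables — and 4 appears only in x's list, so x = 4.
The 6 still-open variables draw from only 6 values {2, 3, 5, 6, 7, 8}, so each is used; only w can be 5, hence w = 5.
Among the 5 still-open variables, 2 fits only s (and all 5 values in {2, 3, 6, 7, 8} must be used), so s = 2.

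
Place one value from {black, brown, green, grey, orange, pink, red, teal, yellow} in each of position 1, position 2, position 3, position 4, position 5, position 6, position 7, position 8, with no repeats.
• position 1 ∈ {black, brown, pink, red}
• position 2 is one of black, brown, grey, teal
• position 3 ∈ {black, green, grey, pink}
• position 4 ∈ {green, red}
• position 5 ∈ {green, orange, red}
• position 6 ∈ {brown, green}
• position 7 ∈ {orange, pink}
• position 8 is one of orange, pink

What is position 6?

The 8 variables together cover exactly {black, brown, green, grey, orange, pink, red, teal} — 8 values for 8 variables — and teal appears only in position 2's list, so position 2 = teal.
The 7 still-open variables together cover exactly {black, brown, green, grey, orange, pink, red} — 7 values for 7 variables — and grey appears only in position 3's list, so position 3 = grey.
Among the 6 still-open variables, black fits only position 1 (and all 6 values in {black, brown, green, orange, pink, red} must be used), so position 1 = black.
The 5 still-open variables together cover exactly {brown, green, orange, pink, red} — 5 values for 5 variables — and brown appears only in position 6's list, so position 6 = brown.

brown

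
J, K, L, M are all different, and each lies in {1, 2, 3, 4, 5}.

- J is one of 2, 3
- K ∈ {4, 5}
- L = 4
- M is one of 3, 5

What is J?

2

L must be 4 (only option left). Eliminate 4 elsewhere: K.
K has just one choice, so K = 5. Remove 5 from M.
M must be 3 (only option left). Remove 3 from J.
So J = 2.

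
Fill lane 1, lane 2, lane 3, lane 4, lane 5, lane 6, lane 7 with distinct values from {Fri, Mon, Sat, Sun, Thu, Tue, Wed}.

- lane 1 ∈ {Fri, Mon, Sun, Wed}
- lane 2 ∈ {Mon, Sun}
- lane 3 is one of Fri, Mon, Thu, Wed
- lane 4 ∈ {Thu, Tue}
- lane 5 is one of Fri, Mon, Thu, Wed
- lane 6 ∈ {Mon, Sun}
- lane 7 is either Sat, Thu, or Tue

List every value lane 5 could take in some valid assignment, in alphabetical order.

The 7 variables together cover exactly {Fri, Mon, Sat, Sun, Thu, Tue, Wed} — 7 values for 7 variables — and Sat appears only in lane 7's list, so lane 7 = Sat.
The 6 still-open variables draw from only 6 values {Fri, Mon, Sun, Thu, Tue, Wed}, so each is used; only lane 4 can be Tue, hence lane 4 = Tue.
lane 2 and lane 6 share exactly the 2 values {Mon, Sun}; by pigeonhole those values go to them, so strike Mon, Sun from lane 1, lane 3, lane 5.
No further eliminations apply; lane 5 can still be any of Fri, Thu, Wed.

Fri, Thu, Wed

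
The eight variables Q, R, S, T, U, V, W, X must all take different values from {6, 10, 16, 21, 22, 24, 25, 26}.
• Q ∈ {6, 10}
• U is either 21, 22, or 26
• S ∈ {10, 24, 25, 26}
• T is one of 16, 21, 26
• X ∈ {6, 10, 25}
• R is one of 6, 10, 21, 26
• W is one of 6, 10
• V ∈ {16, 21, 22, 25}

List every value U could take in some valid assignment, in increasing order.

The 8 variables draw from only 8 values {6, 10, 16, 21, 22, 24, 25, 26}, so each is used; only S can be 24, hence S = 24.
Q and W share exactly the 2 values {6, 10}; by pigeonhole those values go to them, so strike 6, 10 from R, X.
That leaves X = 25. So V can't be 25.
No further eliminations apply; U can still be any of 21, 22, 26.

21, 22, 26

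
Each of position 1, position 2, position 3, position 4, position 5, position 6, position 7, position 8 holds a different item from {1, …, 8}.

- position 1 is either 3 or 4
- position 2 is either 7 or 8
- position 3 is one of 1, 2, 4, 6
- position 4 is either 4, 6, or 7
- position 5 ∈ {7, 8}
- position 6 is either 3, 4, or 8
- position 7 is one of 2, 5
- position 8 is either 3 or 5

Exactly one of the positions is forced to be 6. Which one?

position 4

The 8 variables together cover exactly {1, 2, 3, 4, 5, 6, 7, 8} — 8 values for 8 variables — and 1 appears only in position 3's list, so position 3 = 1.
The 7 still-open variables together cover exactly {2, 3, 4, 5, 6, 7, 8} — 7 values for 7 variables — and 2 appears only in position 7's list, so position 7 = 2.
The 6 still-open variables draw from only 6 values {3, 4, 5, 6, 7, 8}, so each is used; only position 8 can be 5, hence position 8 = 5.
Among the 5 still-open variables, 6 fits only position 4 (and all 5 values in {3, 4, 6, 7, 8} must be used), so position 4 = 6.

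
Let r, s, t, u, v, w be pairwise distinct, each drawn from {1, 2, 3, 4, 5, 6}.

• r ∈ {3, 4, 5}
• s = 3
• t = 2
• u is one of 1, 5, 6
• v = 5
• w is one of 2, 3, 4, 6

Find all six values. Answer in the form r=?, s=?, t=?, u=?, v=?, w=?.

s must be 3 (only option left). Eliminate 3 elsewhere: r, w.
t must be 2 (only option left). Strike 2 from w.
v has just one choice, so v = 5. Remove 5 from r, u.
That leaves r = 4. Eliminate 4 elsewhere: w.
That leaves w = 6. Eliminate 6 elsewhere: u.
That leaves u = 1.

r=4, s=3, t=2, u=1, v=5, w=6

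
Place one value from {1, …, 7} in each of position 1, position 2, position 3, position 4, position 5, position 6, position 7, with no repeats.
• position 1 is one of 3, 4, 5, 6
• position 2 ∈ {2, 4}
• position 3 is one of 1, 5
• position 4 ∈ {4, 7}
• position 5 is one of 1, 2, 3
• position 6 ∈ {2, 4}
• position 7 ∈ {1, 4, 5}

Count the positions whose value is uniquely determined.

3

Among the 7 variables, 6 fits only position 1 (and all 7 values in {1, 2, 3, 4, 5, 6, 7} must be used), so position 1 = 6.
Among the 6 still-open variables, 3 fits only position 5 (and all 6 values in {1, 2, 3, 4, 5, 7} must be used), so position 5 = 3.
Among the 5 still-open variables, 7 fits only position 4 (and all 5 values in {1, 2, 4, 5, 7} must be used), so position 4 = 7.
position 2 and position 6 between them cover only {2, 4} — a naked pair. Remove those values from position 7.
Determined: position 1=6, position 4=7, position 5=3. The other positions each still have more than one consistent value. That makes 3.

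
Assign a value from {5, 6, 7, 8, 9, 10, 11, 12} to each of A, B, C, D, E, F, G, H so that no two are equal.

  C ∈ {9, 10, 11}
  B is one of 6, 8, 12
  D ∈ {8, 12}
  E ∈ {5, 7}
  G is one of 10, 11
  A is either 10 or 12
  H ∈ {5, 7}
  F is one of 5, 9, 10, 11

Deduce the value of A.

Among the 8 variables, 6 fits only B (and all 8 values in {5, 6, 7, 8, 9, 10, 11, 12} must be used), so B = 6.
Among the 7 still-open variables, 8 fits only D (and all 7 values in {5, 7, 8, 9, 10, 11, 12} must be used), so D = 8.
Among the 6 still-open variables, 12 fits only A (and all 6 values in {5, 7, 9, 10, 11, 12} must be used), so A = 12.

12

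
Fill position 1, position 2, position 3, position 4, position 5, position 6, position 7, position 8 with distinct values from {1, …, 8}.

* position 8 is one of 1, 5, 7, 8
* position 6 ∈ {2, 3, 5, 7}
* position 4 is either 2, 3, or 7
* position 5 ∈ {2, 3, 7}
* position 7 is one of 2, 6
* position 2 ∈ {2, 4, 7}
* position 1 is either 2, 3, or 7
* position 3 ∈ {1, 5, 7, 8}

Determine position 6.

5

The 8 variables draw from only 8 values {1, 2, 3, 4, 5, 6, 7, 8}, so each is used; only position 2 can be 4, hence position 2 = 4.
The 7 still-open variables draw from only 7 values {1, 2, 3, 5, 6, 7, 8}, so each is used; only position 7 can be 6, hence position 7 = 6.
position 1, position 4, position 5 between them cover only {2, 3, 7} — a naked triple. Remove those values from position 3, position 6, position 8.
So position 6 = 5.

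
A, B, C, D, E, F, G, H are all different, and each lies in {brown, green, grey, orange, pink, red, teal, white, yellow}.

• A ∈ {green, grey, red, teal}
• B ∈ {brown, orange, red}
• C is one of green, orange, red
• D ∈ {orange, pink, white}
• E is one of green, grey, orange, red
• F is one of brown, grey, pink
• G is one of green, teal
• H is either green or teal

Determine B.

brown

The 8 variables draw from only 8 values {brown, green, grey, orange, pink, red, teal, white}, so each is used; only D can be white, hence D = white.
Among the 7 still-open variables, pink fits only F (and all 7 values in {brown, green, grey, orange, pink, red, teal} must be used), so F = pink.
Among the 6 still-open variables, brown fits only B (and all 6 values in {brown, green, grey, orange, red, teal} must be used), so B = brown.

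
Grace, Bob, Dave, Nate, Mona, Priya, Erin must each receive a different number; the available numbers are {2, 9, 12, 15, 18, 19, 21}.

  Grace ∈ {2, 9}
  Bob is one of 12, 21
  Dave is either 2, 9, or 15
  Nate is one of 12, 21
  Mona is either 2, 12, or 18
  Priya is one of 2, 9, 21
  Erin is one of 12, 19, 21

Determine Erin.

The 7 variables draw from only 7 values {2, 9, 12, 15, 18, 19, 21}, so each is used; only Dave can be 15, hence Dave = 15.
The 6 still-open variables draw from only 6 values {2, 9, 12, 18, 19, 21}, so each is used; only Mona can be 18, hence Mona = 18.
Among the 5 still-open variables, 19 fits only Erin (and all 5 values in {2, 9, 12, 19, 21} must be used), so Erin = 19.

19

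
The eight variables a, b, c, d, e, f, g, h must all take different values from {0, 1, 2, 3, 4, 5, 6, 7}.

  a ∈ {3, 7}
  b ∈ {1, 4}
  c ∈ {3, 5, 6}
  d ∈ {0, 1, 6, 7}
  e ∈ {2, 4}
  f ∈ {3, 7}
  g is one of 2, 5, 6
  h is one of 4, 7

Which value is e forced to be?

2

The 8 variables together cover exactly {0, 1, 2, 3, 4, 5, 6, 7} — 8 values for 8 variables — and 0 appears only in d's list, so d = 0.
The 7 still-open variables draw from only 7 values {1, 2, 3, 4, 5, 6, 7}, so each is used; only b can be 1, hence b = 1.
a and f between them cover only {3, 7} — a naked pair. Remove those values from c, h.
h must be 4 (only option left). So e can't be 4.
So e = 2.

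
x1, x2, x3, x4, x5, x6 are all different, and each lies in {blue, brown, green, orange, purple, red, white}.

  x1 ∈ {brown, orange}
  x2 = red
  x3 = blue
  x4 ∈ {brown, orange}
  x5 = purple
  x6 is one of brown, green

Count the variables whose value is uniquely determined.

x2 must be red (only option left).
x3 has just one choice, so x3 = blue.
x5 has just one choice, so x5 = purple.
Among the 3 still-open variables, green fits only x6 (and all 3 values in {brown, green, orange} must be used), so x6 = green.
Determined: x2=red, x3=blue, x5=purple, x6=green. The other variables each still have more than one consistent value. That makes 4.

4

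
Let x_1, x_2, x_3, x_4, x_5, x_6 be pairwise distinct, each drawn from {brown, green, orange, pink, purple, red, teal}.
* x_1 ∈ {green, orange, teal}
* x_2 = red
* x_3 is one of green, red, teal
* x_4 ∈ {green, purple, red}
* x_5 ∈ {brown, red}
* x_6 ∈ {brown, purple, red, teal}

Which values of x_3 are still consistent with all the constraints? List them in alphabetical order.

green, teal

x_2 has just one choice, so x_2 = red. So x_3, x_4, x_5, x_6 can't be red.
x_5 has just one choice, so x_5 = brown. So x_6 can't be brown.
The 4 still-open variables together cover exactly {green, orange, purple, teal} — 4 values for 4 variables — and orange appears only in x_1's list, so x_1 = orange.
No further eliminations apply; x_3 can still be any of green, teal.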